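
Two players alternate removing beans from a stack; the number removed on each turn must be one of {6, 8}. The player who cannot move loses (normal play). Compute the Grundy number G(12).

2

n :  0  1  2  3  4  5  6  7  8  9 10 11 12
G :  0  0  0  0  0  0  1  1  1  1  1  1  2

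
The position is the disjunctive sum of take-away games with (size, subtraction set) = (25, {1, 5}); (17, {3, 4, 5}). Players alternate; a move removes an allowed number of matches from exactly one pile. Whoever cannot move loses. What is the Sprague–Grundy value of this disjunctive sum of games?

1

Pile A, S = {1, 5}:
n :  0  1  2  3  4  5  6  7  8  9 10 11 12 13 14 15 16 17 18 19 20 21 22 23 24 25
G :  0  1  0  1  0  1  0  1  0  1  0  1  0  1  0  1  0  1  0  1  0  1  0  1  0  1
G_A(25) = 1.
Pile B, S = {3, 4, 5}:
G(0) = 0
G(1) = mex{} = 0
G(2) = mex{} = 0
G(3) = mex{0} = 1
G(4) = mex{0,0} = 1
G(5) = mex{0,0,0} = 1
G(6) = mex{1,0,0} = 2
G(7) = mex{1,1,0} = 2
G(8) = mex{1,1,1} = 0
G(9) = mex{2,1,1} = 0
G(10) = mex{2,2,1} = 0
G(11) = mex{0,2,2} = 1
G(12) = mex{0,0,2} = 1
G(13) = mex{0,0,0} = 1
G(14) = mex{1,0,0} = 2
G(15) = mex{1,1,0} = 2
G(16) = mex{1,1,1} = 0
G(17) = mex{2,1,1} = 0
G_B(17) = 0.
Combined Grundy value = 1 ⊕ 0 = 1.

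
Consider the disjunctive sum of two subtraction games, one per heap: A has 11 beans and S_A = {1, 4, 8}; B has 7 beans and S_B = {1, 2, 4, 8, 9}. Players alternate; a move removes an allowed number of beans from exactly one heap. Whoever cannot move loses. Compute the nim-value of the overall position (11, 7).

3

Heap A, S = {1, 4, 8}:
G(0) = 0
G(1) = mex{0} = 1
G(2) = mex{1} = 0
G(3) = mex{0} = 1
G(4) = mex{1,0} = 2
G(5) = mex{2,1} = 0
G(6) = mex{0,0} = 1
G(7) = mex{1,1} = 0
G(8) = mex{0,2,0} = 1
G(9) = mex{1,0,1} = 2
G(10) = mex{2,1,0} = 3
G(11) = mex{3,0,1} = 2
G_A(11) = 2.
Heap B, S = {1, 2, 4, 8, 9}:
G(0) = 0
G(1) = mex{0} = 1
G(2) = mex{1,0} = 2
G(3) = mex{2,1} = 0
G(4) = mex{0,2,0} = 1
G(5) = mex{1,0,1} = 2
G(6) = mex{2,1,2} = 0
G(7) = mex{0,2,0} = 1
G_B(7) = 1.
Combined Grundy value = 2 ⊕ 1 = 3.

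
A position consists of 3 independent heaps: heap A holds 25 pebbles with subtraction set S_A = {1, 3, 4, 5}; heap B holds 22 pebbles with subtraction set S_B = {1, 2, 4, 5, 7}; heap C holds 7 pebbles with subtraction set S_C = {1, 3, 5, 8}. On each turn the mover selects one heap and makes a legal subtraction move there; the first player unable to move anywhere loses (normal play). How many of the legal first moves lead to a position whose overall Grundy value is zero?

7

Heap A, S = {1, 3, 4, 5}:
G(0) = 0
G(1) = mex{0} = 1
G(2) = mex{1} = 0
G(3) = mex{0,0} = 1
G(4) = mex{1,1,0} = 2
G(5) = mex{2,0,1,0} = 3
G(6) = mex{3,1,0,1} = 2
G(7) = mex{2,2,1,0} = 3
G(8) = mex{3,3,2,1} = 0
G(9) = mex{0,2,3,2} = 1
G(10) = mex{1,3,2,3} = 0
G(11) = mex{0,0,3,2} = 1
G(12) = mex{1,1,0,3} = 2
G(13) = mex{2,0,1,0} = 3
G(14) = mex{3,1,0,1} = 2
G(15) = mex{2,2,1,0} = 3
G(16) = mex{3,3,2,1} = 0
G(17) = mex{0,2,3,2} = 1
G(18) = mex{1,3,2,3} = 0
G(19) = mex{0,0,3,2} = 1
G(20) = mex{1,1,0,3} = 2
G(21) = mex{2,0,1,0} = 3
G(22) = mex{3,1,0,1} = 2
G(23) = mex{2,2,1,0} = 3
G(24) = mex{3,3,2,1} = 0
G(25) = mex{0,2,3,2} = 1
G_A(25) = 1.
Heap B, S = {1, 2, 4, 5, 7}:
n :  0  1  2  3  4  5  6  7  8  9 10 11 12 13 14 15 16 17 18 19 20 21 22
G :  0  1  2  0  1  2  0  1  2  0  1  2  0  1  2  0  1  2  0  1  2  0  1
G_B(22) = 1.
Heap C, S = {1, 3, 5, 8}:
G(0) = 0
G(1) = mex{0} = 1
G(2) = mex{1} = 0
G(3) = mex{0,0} = 1
G(4) = mex{1,1} = 0
G(5) = mex{0,0,0} = 1
G(6) = mex{1,1,1} = 0
G(7) = mex{0,0,0} = 1
G_C(7) = 1.
Combined Grundy value = 1 ⊕ 1 ⊕ 1 = 1.
A winning move leaves total XOR = 0, i.e. changes one component's Grundy value g to g ⊕ X where X is the current total.
Heap A: need g' = 1⊕1 = 0. Options: 25−1→G=0, 25−3→G=2, 25−4→G=3, 25−5→G=2. Hits: 1.
Heap B: need g' = 1⊕1 = 0. Options: 22−1→G=0, 22−2→G=2, 22−4→G=0, 22−5→G=2, 22−7→G=0. Hits: 3.
Heap C: need g' = 1⊕1 = 0. Options: 7−1→G=0, 7−3→G=0, 7−5→G=0. Hits: 3.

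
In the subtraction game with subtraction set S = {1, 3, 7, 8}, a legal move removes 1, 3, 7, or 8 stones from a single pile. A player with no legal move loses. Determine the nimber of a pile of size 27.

2

G(0) = 0
G(1) = mex{0} = 1
G(2) = mex{1} = 0
G(3) = mex{0,0} = 1
G(4) = mex{1,1} = 0
G(5) = mex{0,0} = 1
G(6) = mex{1,1} = 0
G(7) = mex{0,0,0} = 1
G(8) = mex{1,1,1,0} = 2
G(9) = mex{2,0,0,1} = 3
G(10) = mex{3,1,1,0} = 2
G(11) = mex{2,2,0,1} = 3
G(12) = mex{3,3,1,0} = 2
G(13) = mex{2,2,0,1} = 3
G(14) = mex{3,3,1,0} = 2
G(15) = mex{2,2,2,1} = 0
G(16) = mex{0,3,3,2} = 1
G(17) = mex{1,2,2,3} = 0
G(18) = mex{0,0,3,2} = 1
G(19) = mex{1,1,2,3} = 0
G(20) = mex{0,0,3,2} = 1
G(21) = mex{1,1,2,3} = 0
G(22) = mex{0,0,0,2} = 1
G(23) = mex{1,1,1,0} = 2
G(24) = mex{2,0,0,1} = 3
G(25) = mex{3,1,1,0} = 2
G(26) = mex{2,2,0,1} = 3
G(27) = mex{3,3,1,0} = 2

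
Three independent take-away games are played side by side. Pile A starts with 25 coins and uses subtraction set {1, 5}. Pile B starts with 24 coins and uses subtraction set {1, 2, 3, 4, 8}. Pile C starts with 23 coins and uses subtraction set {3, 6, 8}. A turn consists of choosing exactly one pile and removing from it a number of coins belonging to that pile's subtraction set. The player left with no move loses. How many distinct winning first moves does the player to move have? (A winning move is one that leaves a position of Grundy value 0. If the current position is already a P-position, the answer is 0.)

Pile A, S = {1, 5}:
G(0) = 0
G(1) = mex{0} = 1
G(2) = mex{1} = 0
G(3) = mex{0} = 1
G(4) = mex{1} = 0
G(5) = mex{0,0} = 1
G(6) = mex{1,1} = 0
G(7) = mex{0,0} = 1
G(8) = mex{1,1} = 0
G(9) = mex{0,0} = 1
G(10) = mex{1,1} = 0
G(11) = mex{0,0} = 1
G(12) = mex{1,1} = 0
G(13) = mex{0,0} = 1
G(14) = mex{1,1} = 0
G(15) = mex{0,0} = 1
G(16) = mex{1,1} = 0
G(17) = mex{0,0} = 1
G(18) = mex{1,1} = 0
G(19) = mex{0,0} = 1
G(20) = mex{1,1} = 0
G(21) = mex{0,0} = 1
G(22) = mex{1,1} = 0
G(23) = mex{0,0} = 1
G(24) = mex{1,1} = 0
G(25) = mex{0,0} = 1
G_A(25) = 1.
Pile B, S = {1, 2, 3, 4, 8}:
G(0) = 0
G(1) = mex{0} = 1
G(2) = mex{1,0} = 2
G(3) = mex{2,1,0} = 3
G(4) = mex{3,2,1,0} = 4
G(5) = mex{4,3,2,1} = 0
G(6) = mex{0,4,3,2} = 1
G(7) = mex{1,0,4,3} = 2
G(8) = mex{2,1,0,4,0} = 3
G(9) = mex{3,2,1,0,1} = 4
G(10) = mex{4,3,2,1,2} = 0
G(11) = mex{0,4,3,2,3} = 1
G(12) = mex{1,0,4,3,4} = 2
G(13) = mex{2,1,0,4,0} = 3
G(14) = mex{3,2,1,0,1} = 4
G(15) = mex{4,3,2,1,2} = 0
G(16) = mex{0,4,3,2,3} = 1
G(17) = mex{1,0,4,3,4} = 2
G(18) = mex{2,1,0,4,0} = 3
G(19) = mex{3,2,1,0,1} = 4
G(20) = mex{4,3,2,1,2} = 0
G(21) = mex{0,4,3,2,3} = 1
G(22) = mex{1,0,4,3,4} = 2
G(23) = mex{2,1,0,4,0} = 3
G(24) = mex{3,2,1,0,1} = 4
G_B(24) = 4.
Pile C, S = {3, 6, 8}:
n :  0  1  2  3  4  5  6  7  8  9 10 11 12 13 14 15 16 17 18 19 20 21 22 23
G :  0  0  0  1  1  1  2  2  2  3  3  0  0  0  1  1  1  2  2  2  3  3  0  0
G_C(23) = 0.
Combined Grundy value = 1 ⊕ 4 ⊕ 0 = 5.
A winning move leaves total XOR = 0, i.e. changes one component's Grundy value g to g ⊕ X where X is the current total.
Pile A: need g' = 1⊕5 = 4. Options: 25−1→G=0, 25−5→G=0. Hits: 0.
Pile B: need g' = 4⊕5 = 1. Options: 24−1→G=3, 24−2→G=2, 24−3→G=1, 24−4→G=0, 24−8→G=1. Hits: 2.
Pile C: need g' = 0⊕5 = 5. Options: 23−3→G=3, 23−6→G=2, 23−8→G=1. Hits: 0.

2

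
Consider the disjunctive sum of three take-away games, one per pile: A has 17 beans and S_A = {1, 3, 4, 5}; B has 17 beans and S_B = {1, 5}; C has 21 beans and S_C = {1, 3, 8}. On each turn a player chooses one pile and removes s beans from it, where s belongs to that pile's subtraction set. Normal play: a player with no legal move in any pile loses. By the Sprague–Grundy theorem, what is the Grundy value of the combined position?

2

Pile A, S = {1, 3, 4, 5}:
n :  0  1  2  3  4  5  6  7  8  9 10 11 12 13 14 15 16 17
G :  0  1  0  1  2  3  2  3  0  1  0  1  2  3  2  3  0  1
G_A(17) = 1.
Pile B, S = {1, 5}:
G(0) = 0
G(1) = mex{0} = 1
G(2) = mex{1} = 0
G(3) = mex{0} = 1
G(4) = mex{1} = 0
G(5) = mex{0,0} = 1
G(6) = mex{1,1} = 0
G(7) = mex{0,0} = 1
G(8) = mex{1,1} = 0
G(9) = mex{0,0} = 1
G(10) = mex{1,1} = 0
G(11) = mex{0,0} = 1
G(12) = mex{1,1} = 0
G(13) = mex{0,0} = 1
G(14) = mex{1,1} = 0
G(15) = mex{0,0} = 1
G(16) = mex{1,1} = 0
G(17) = mex{0,0} = 1
G_B(17) = 1.
Pile C, S = {1, 3, 8}:
G(0) = 0
G(1) = mex{0} = 1
G(2) = mex{1} = 0
G(3) = mex{0,0} = 1
G(4) = mex{1,1} = 0
G(5) = mex{0,0} = 1
G(6) = mex{1,1} = 0
G(7) = mex{0,0} = 1
G(8) = mex{1,1,0} = 2
G(9) = mex{2,0,1} = 3
G(10) = mex{3,1,0} = 2
G(11) = mex{2,2,1} = 0
G(12) = mex{0,3,0} = 1
G(13) = mex{1,2,1} = 0
G(14) = mex{0,0,0} = 1
G(15) = mex{1,1,1} = 0
G(16) = mex{0,0,2} = 1
G(17) = mex{1,1,3} = 0
G(18) = mex{0,0,2} = 1
G(19) = mex{1,1,0} = 2
G(20) = mex{2,0,1} = 3
G(21) = mex{3,1,0} = 2
G_C(21) = 2.
Combined Grundy value = 1 ⊕ 1 ⊕ 2 = 2.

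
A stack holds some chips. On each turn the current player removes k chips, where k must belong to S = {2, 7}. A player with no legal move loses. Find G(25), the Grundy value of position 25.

G(0) = 0
G(1) = mex{} = 0
G(2) = mex{0} = 1
G(3) = mex{0} = 1
G(4) = mex{1} = 0
G(5) = mex{1} = 0
G(6) = mex{0} = 1
G(7) = mex{0,0} = 1
G(8) = mex{1,0} = 2
G(9) = mex{1,1} = 0
G(10) = mex{2,1} = 0
G(11) = mex{0,0} = 1
G(12) = mex{0,0} = 1
G(13) = mex{1,1} = 0
G(14) = mex{1,1} = 0
G(15) = mex{0,2} = 1
G(16) = mex{0,0} = 1
G(17) = mex{1,0} = 2
G(18) = mex{1,1} = 0
G(19) = mex{2,1} = 0
G(20) = mex{0,0} = 1
G(21) = mex{0,0} = 1
G(22) = mex{1,1} = 0
G(23) = mex{1,1} = 0
G(24) = mex{0,2} = 1
G(25) = mex{0,0} = 1

1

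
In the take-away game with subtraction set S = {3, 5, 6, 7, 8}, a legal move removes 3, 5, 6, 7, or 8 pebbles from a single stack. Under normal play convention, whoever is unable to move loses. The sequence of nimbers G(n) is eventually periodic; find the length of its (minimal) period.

11

n :  0  1  2  3  4  5  6  7  8  9 10 11 12 13 14 15 16 17 18 19 20 21 22 23
G :  0  0  0  1  1  1  2  2  2  3  3  0  0  0  1  1  1  2  2  2  3  3  0  0
G(n+11) = G(n) holds for n = 0,…,7 (a full window of length max(S) = 8), so the sequence is purely periodic with period 11.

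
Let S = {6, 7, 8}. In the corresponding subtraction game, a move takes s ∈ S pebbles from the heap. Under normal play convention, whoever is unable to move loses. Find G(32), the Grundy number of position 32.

0

n :  0  1  2  3  4  5  6  7  8  9 10 11 12 13 14 15 16 17 18 19 20 21 22 23 24 25 26 27 28 29 30 31 32
G :  0  0  0  0  0  0  1  1  1  1  1  1  2  2  0  0  0  0  0  0  1  1  1  1  1  1  2  2  0  0  0  0  0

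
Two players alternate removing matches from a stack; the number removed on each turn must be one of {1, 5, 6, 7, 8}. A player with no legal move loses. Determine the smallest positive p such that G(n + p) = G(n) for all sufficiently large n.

13

n :  0  1  2  3  4  5  6  7  8  9 10 11 12 13 14 15 16 17 18 19 20 21 22 23 24 25 26 27
G :  0  1  0  1  0  1  2  3  2  3  2  3  4  0  1  0  1  0  1  2  3  2  3  2  3  4  0  1
G(n+13) = G(n) holds for n = 0,…,7 (a full window of length max(S) = 8), so the sequence is purely periodic with period 13.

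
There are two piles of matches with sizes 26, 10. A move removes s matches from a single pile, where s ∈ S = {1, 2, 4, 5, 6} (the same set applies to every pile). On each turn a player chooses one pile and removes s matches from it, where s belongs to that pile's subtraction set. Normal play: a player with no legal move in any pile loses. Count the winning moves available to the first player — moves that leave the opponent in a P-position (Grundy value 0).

All piles use S = {1, 2, 4, 5, 6}:
n :  0  1  2  3  4  5  6  7  8  9 10 11 12 13 14 15 16 17 18 19 20 21 22 23 24 25 26
G :  0  1  2  0  1  2  3  4  5  3  0  1  2  0  1  2  3  4  5  3  0  1  2  0  1  2  3
Pile A: G(26) = 3.
Pile B: G(10) = 0.
Combined Grundy value = 3 ⊕ 0 = 3.
A winning move leaves total XOR = 0, i.e. changes one component's Grundy value g to g ⊕ X where X is the current total.
Pile A: need g' = 3⊕3 = 0. Options: 26−1→G=2, 26−2→G=1, 26−4→G=2, 26−5→G=1, 26−6→G=0. Hits: 1.
Pile B: need g' = 0⊕3 = 3. Options: 10−1→G=3, 10−2→G=5, 10−4→G=3, 10−5→G=2, 10−6→G=1. Hits: 2.

3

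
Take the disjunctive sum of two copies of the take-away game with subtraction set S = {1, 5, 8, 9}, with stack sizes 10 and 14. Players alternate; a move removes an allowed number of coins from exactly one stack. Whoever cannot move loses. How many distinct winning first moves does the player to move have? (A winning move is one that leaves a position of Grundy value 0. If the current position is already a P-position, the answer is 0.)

All stacks use S = {1, 5, 8, 9}:
n :  0  1  2  3  4  5  6  7  8  9 10 11 12 13 14
G :  0  1  0  1  0  1  0  1  2  3  2  3  2  3  2
Stack A: G(10) = 2.
Stack B: G(14) = 2.
Combined Grundy value = 2 ⊕ 2 = 0.
A winning move leaves total XOR = 0, i.e. changes one component's Grundy value g to g ⊕ X where X is the current total.
Stack A: target g' = 2⊕0 = 2, but every legal move changes the Grundy value (mex property), so 0 moves.
Stack B: target g' = 2⊕0 = 2, but every legal move changes the Grundy value (mex property), so 0 moves.

0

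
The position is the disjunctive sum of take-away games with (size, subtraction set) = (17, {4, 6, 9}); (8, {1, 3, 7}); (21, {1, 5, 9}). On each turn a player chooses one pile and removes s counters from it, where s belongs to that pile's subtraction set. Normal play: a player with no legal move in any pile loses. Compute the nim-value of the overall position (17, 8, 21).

0

Pile A, S = {4, 6, 9}:
n :  0  1  2  3  4  5  6  7  8  9 10 11 12 13 14 15 16 17
G :  0  0  0  0  1  1  1  1  2  2  2  2  3  0  0  0  0  1
G_A(17) = 1.
Pile B, S = {1, 3, 7}:
n : 0 1 2 3 4 5 6 7 8
G : 0 1 0 1 0 1 0 1 0
G_B(8) = 0.
Pile C, S = {1, 5, 9}:
G(0) = 0
G(1) = mex{0} = 1
G(2) = mex{1} = 0
G(3) = mex{0} = 1
G(4) = mex{1} = 0
G(5) = mex{0,0} = 1
G(6) = mex{1,1} = 0
G(7) = mex{0,0} = 1
G(8) = mex{1,1} = 0
G(9) = mex{0,0,0} = 1
G(10) = mex{1,1,1} = 0
G(11) = mex{0,0,0} = 1
G(12) = mex{1,1,1} = 0
G(13) = mex{0,0,0} = 1
G(14) = mex{1,1,1} = 0
G(15) = mex{0,0,0} = 1
G(16) = mex{1,1,1} = 0
G(17) = mex{0,0,0} = 1
G(18) = mex{1,1,1} = 0
G(19) = mex{0,0,0} = 1
G(20) = mex{1,1,1} = 0
G(21) = mex{0,0,0} = 1
G_C(21) = 1.
Combined Grundy value = 1 ⊕ 0 ⊕ 1 = 0.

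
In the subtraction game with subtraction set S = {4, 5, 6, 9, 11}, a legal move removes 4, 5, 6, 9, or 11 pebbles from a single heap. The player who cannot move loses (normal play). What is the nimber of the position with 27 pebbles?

3

G(0) = 0
G(1) = mex{} = 0
G(2) = mex{} = 0
G(3) = mex{} = 0
G(4) = mex{0} = 1
G(5) = mex{0,0} = 1
G(6) = mex{0,0,0} = 1
G(7) = mex{0,0,0} = 1
G(8) = mex{1,0,0} = 2
G(9) = mex{1,1,0,0} = 2
G(10) = mex{1,1,1,0} = 2
G(11) = mex{1,1,1,0,0} = 2
G(12) = mex{2,1,1,0,0} = 3
G(13) = mex{2,2,1,1,0} = 3
G(14) = mex{2,2,2,1,0} = 3
G(15) = mex{2,2,2,1,1} = 0
G(16) = mex{3,2,2,1,1} = 0
G(17) = mex{3,3,2,2,1} = 0
G(18) = mex{3,3,3,2,1} = 0
G(19) = mex{0,3,3,2,2} = 1
G(20) = mex{0,0,3,2,2} = 1
G(21) = mex{0,0,0,3,2} = 1
G(22) = mex{0,0,0,3,2} = 1
G(23) = mex{1,0,0,3,3} = 2
G(24) = mex{1,1,0,0,3} = 2
G(25) = mex{1,1,1,0,3} = 2
G(26) = mex{1,1,1,0,0} = 2
G(27) = mex{2,1,1,0,0} = 3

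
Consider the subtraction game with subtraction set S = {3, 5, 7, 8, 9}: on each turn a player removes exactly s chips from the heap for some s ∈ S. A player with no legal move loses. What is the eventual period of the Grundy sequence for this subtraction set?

n :  0  1  2  3  4  5  6  7  8  9 10 11 12 13 14 15 16 17 18 19 20 21 22 23 24 25
G :  0  0  0  1  1  1  2  2  2  3  3  3  0  0  0  1  1  1  2  2  2  3  3  3  0  0
G(n+12) = G(n) holds for n = 0,…,8 (a full window of length max(S) = 9), so the sequence is purely periodic with period 12.

12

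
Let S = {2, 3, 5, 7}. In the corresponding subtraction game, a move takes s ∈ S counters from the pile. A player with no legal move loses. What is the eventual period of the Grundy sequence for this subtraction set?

9

G(0) = 0
G(1) = mex{} = 0
G(2) = mex{0} = 1
G(3) = mex{0,0} = 1
G(4) = mex{1,0} = 2
G(5) = mex{1,1,0} = 2
G(6) = mex{2,1,0} = 3
G(7) = mex{2,2,1,0} = 3
G(8) = mex{3,2,1,0} = 4
G(9) = mex{3,3,2,1} = 0
G(10) = mex{4,3,2,1} = 0
G(11) = mex{0,4,3,2} = 1
G(12) = mex{0,0,3,2} = 1
G(13) = mex{1,0,4,3} = 2
G(14) = mex{1,1,0,3} = 2
G(15) = mex{2,1,0,4} = 3
G(16) = mex{2,2,1,0} = 3
G(17) = mex{3,2,1,0} = 4
G(18) = mex{3,3,2,1} = 0
G(19) = mex{4,3,2,1} = 0
G(n+9) = G(n) holds for n = 0,…,6 (a full window of length max(S) = 7), so the sequence is purely periodic with period 9.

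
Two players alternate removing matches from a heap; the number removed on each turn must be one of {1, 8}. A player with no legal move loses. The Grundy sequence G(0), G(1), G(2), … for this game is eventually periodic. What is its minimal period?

9

G(0) = 0
G(1) = mex{0} = 1
G(2) = mex{1} = 0
G(3) = mex{0} = 1
G(4) = mex{1} = 0
G(5) = mex{0} = 1
G(6) = mex{1} = 0
G(7) = mex{0} = 1
G(8) = mex{1,0} = 2
G(9) = mex{2,1} = 0
G(10) = mex{0,0} = 1
G(11) = mex{1,1} = 0
G(12) = mex{0,0} = 1
G(13) = mex{1,1} = 0
G(14) = mex{0,0} = 1
G(15) = mex{1,1} = 0
G(16) = mex{0,2} = 1
G(17) = mex{1,0} = 2
G(18) = mex{2,1} = 0
G(19) = mex{0,0} = 1
G(n+9) = G(n) holds for n = 0,…,7 (a full window of length max(S) = 8), so the sequence is purely periodic with period 9.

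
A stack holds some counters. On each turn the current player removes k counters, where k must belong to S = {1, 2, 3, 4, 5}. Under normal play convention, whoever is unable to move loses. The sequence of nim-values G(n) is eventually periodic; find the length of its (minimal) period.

6

n :  0  1  2  3  4  5  6  7  8  9 10 11 12 13 14
G :  0  1  2  3  4  5  0  1  2  3  4  5  0  1  2
G(n+6) = G(n) holds for n = 0,…,4 (a full window of length max(S) = 5), so the sequence is purely periodic with period 6.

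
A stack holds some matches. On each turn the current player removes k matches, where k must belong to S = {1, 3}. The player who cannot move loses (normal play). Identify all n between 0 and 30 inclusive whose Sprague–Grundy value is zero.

G(0) = 0
G(1) = mex{0} = 1
G(2) = mex{1} = 0
G(3) = mex{0,0} = 1
G(4) = mex{1,1} = 0
G(5) = mex{0,0} = 1
G(6) = mex{1,1} = 0
G(7) = mex{0,0} = 1
G(8) = mex{1,1} = 0
G(9) = mex{0,0} = 1
G(10) = mex{1,1} = 0
G(11) = mex{0,0} = 1
G(12) = mex{1,1} = 0
G(13) = mex{0,0} = 1
G(14) = mex{1,1} = 0
G(15) = mex{0,0} = 1
G(16) = mex{1,1} = 0
G(17) = mex{0,0} = 1
G(18) = mex{1,1} = 0
G(19) = mex{0,0} = 1
G(20) = mex{1,1} = 0
G(21) = mex{0,0} = 1
G(22) = mex{1,1} = 0
G(23) = mex{0,0} = 1
G(24) = mex{1,1} = 0
G(25) = mex{0,0} = 1
G(26) = mex{1,1} = 0
G(27) = mex{0,0} = 1
G(28) = mex{1,1} = 0
G(29) = mex{0,0} = 1
G(30) = mex{1,1} = 0
P-positions are exactly the n with G(n) = 0.

0, 2, 4, 6, 8, 10, 12, 14, 16, 18, 20, 22, 24, 26, 28, 30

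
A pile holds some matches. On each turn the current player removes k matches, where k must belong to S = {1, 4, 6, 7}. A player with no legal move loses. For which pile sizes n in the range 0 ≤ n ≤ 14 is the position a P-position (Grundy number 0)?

G(0) = 0
G(1) = mex{0} = 1
G(2) = mex{1} = 0
G(3) = mex{0} = 1
G(4) = mex{1,0} = 2
G(5) = mex{2,1} = 0
G(6) = mex{0,0,0} = 1
G(7) = mex{1,1,1,0} = 2
G(8) = mex{2,2,0,1} = 3
G(9) = mex{3,0,1,0} = 2
G(10) = mex{2,1,2,1} = 0
G(11) = mex{0,2,0,2} = 1
G(12) = mex{1,3,1,0} = 2
G(13) = mex{2,2,2,1} = 0
G(14) = mex{0,0,3,2} = 1
P-positions are exactly the n with G(n) = 0.

0, 2, 5, 10, 13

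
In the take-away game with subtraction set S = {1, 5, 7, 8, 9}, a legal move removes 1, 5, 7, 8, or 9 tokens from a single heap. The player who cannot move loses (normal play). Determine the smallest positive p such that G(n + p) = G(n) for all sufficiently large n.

16

G(0) = 0
G(1) = mex{0} = 1
G(2) = mex{1} = 0
G(3) = mex{0} = 1
G(4) = mex{1} = 0
G(5) = mex{0,0} = 1
G(6) = mex{1,1} = 0
G(7) = mex{0,0,0} = 1
G(8) = mex{1,1,1,0} = 2
G(9) = mex{2,0,0,1,0} = 3
G(10) = mex{3,1,1,0,1} = 2
G(11) = mex{2,0,0,1,0} = 3
G(12) = mex{3,1,1,0,1} = 2
G(13) = mex{2,2,0,1,0} = 3
G(14) = mex{3,3,1,0,1} = 2
G(15) = mex{2,2,2,1,0} = 3
G(16) = mex{3,3,3,2,1} = 0
G(17) = mex{0,2,2,3,2} = 1
G(18) = mex{1,3,3,2,3} = 0
G(19) = mex{0,2,2,3,2} = 1
G(20) = mex{1,3,3,2,3} = 0
G(21) = mex{0,0,2,3,2} = 1
G(22) = mex{1,1,3,2,3} = 0
G(23) = mex{0,0,0,3,2} = 1
G(24) = mex{1,1,1,0,3} = 2
G(25) = mex{2,0,0,1,0} = 3
G(26) = mex{3,1,1,0,1} = 2
G(27) = mex{2,0,0,1,0} = 3
G(28) = mex{3,1,1,0,1} = 2
G(29) = mex{2,2,0,1,0} = 3
G(30) = mex{3,3,1,0,1} = 2
G(31) = mex{2,2,2,1,0} = 3
G(32) = mex{3,3,3,2,1} = 0
G(33) = mex{0,2,2,3,2} = 1
G(n+16) = G(n) holds for n = 0,…,8 (a full window of length max(S) = 9), so the sequence is purely periodic with period 16.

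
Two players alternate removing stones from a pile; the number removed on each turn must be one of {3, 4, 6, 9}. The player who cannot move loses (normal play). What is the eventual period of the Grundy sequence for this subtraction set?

12

n :  0  1  2  3  4  5  6  7  8  9 10 11 12 13 14 15 16 17 18 19 20 21 22 23 24 25
G :  0  0  0  1  1  1  2  2  2  3  3  3  0  0  0  1  1  1  2  2  2  3  3  3  0  0
G(n+12) = G(n) holds for n = 0,…,8 (a full window of length max(S) = 9), so the sequence is purely periodic with period 12.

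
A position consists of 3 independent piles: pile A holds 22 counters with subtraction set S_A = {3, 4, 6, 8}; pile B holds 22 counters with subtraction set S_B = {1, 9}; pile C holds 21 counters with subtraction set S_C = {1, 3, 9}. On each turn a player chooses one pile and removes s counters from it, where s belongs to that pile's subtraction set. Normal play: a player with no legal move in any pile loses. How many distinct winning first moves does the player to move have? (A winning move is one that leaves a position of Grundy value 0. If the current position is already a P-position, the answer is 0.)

7

Pile A, S = {3, 4, 6, 8}:
n :  0  1  2  3  4  5  6  7  8  9 10 11 12 13 14 15 16 17 18 19 20 21 22
G :  0  0  0  1  1  1  2  2  2  3  3  0  0  0  1  1  1  2  2  2  3  3  0
G_A(22) = 0.
Pile B, S = {1, 9}:
n :  0  1  2  3  4  5  6  7  8  9 10 11 12 13 14 15 16 17 18 19 20 21 22
G :  0  1  0  1  0  1  0  1  0  1  0  1  0  1  0  1  0  1  0  1  0  1  0
G_B(22) = 0.
Pile C, S = {1, 3, 9}:
G(0) = 0
G(1) = mex{0} = 1
G(2) = mex{1} = 0
G(3) = mex{0,0} = 1
G(4) = mex{1,1} = 0
G(5) = mex{0,0} = 1
G(6) = mex{1,1} = 0
G(7) = mex{0,0} = 1
G(8) = mex{1,1} = 0
G(9) = mex{0,0,0} = 1
G(10) = mex{1,1,1} = 0
G(11) = mex{0,0,0} = 1
G(12) = mex{1,1,1} = 0
G(13) = mex{0,0,0} = 1
G(14) = mex{1,1,1} = 0
G(15) = mex{0,0,0} = 1
G(16) = mex{1,1,1} = 0
G(17) = mex{0,0,0} = 1
G(18) = mex{1,1,1} = 0
G(19) = mex{0,0,0} = 1
G(20) = mex{1,1,1} = 0
G(21) = mex{0,0,0} = 1
G_C(21) = 1.
Combined Grundy value = 0 ⊕ 0 ⊕ 1 = 1.
A winning move leaves total XOR = 0, i.e. changes one component's Grundy value g to g ⊕ X where X is the current total.
Pile A: need g' = 0⊕1 = 1. Options: 22−3→G=2, 22−4→G=2, 22−6→G=1, 22−8→G=1. Hits: 2.
Pile B: need g' = 0⊕1 = 1. Options: 22−1→G=1, 22−9→G=1. Hits: 2.
Pile C: need g' = 1⊕1 = 0. Options: 21−1→G=0, 21−3→G=0, 21−9→G=0. Hits: 3.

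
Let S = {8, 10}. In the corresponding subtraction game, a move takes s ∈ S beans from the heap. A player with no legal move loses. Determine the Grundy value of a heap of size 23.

n :  0  1  2  3  4  5  6  7  8  9 10 11 12 13 14 15 16 17 18 19 20 21 22 23
G :  0  0  0  0  0  0  0  0  1  1  1  1  1  1  1  1  2  2  0  0  0  0  0  0

0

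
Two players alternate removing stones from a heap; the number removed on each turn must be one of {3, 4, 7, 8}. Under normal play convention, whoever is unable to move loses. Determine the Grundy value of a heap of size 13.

0

n :  0  1  2  3  4  5  6  7  8  9 10 11 12 13
G :  0  0  0  1  1  1  2  2  2  3  3  0  0  0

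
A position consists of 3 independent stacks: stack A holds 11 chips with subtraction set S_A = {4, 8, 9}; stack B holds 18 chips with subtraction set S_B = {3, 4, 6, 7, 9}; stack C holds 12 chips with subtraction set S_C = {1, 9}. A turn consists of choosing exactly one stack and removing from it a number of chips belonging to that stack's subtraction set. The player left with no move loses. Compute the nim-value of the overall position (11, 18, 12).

Stack A, S = {4, 8, 9}:
G(0) = 0
G(1) = mex{} = 0
G(2) = mex{} = 0
G(3) = mex{} = 0
G(4) = mex{0} = 1
G(5) = mex{0} = 1
G(6) = mex{0} = 1
G(7) = mex{0} = 1
G(8) = mex{1,0} = 2
G(9) = mex{1,0,0} = 2
G(10) = mex{1,0,0} = 2
G(11) = mex{1,0,0} = 2
G_A(11) = 2.
Stack B, S = {3, 4, 6, 7, 9}:
n :  0  1  2  3  4  5  6  7  8  9 10 11 12 13 14 15 16 17 18
G :  0  0  0  1  1  1  2  2  2  3  3  3  0  0  0  1  1  1  2
G_B(18) = 2.
Stack C, S = {1, 9}:
G(0) = 0
G(1) = mex{0} = 1
G(2) = mex{1} = 0
G(3) = mex{0} = 1
G(4) = mex{1} = 0
G(5) = mex{0} = 1
G(6) = mex{1} = 0
G(7) = mex{0} = 1
G(8) = mex{1} = 0
G(9) = mex{0,0} = 1
G(10) = mex{1,1} = 0
G(11) = mex{0,0} = 1
G(12) = mex{1,1} = 0
G_C(12) = 0.
Combined Grundy value = 2 ⊕ 2 ⊕ 0 = 0.

0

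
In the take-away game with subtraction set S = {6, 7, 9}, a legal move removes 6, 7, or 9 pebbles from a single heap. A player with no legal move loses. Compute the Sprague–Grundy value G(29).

2

G(0) = 0
G(1) = mex{} = 0
G(2) = mex{} = 0
G(3) = mex{} = 0
G(4) = mex{} = 0
G(5) = mex{} = 0
G(6) = mex{0} = 1
G(7) = mex{0,0} = 1
G(8) = mex{0,0} = 1
G(9) = mex{0,0,0} = 1
G(10) = mex{0,0,0} = 1
G(11) = mex{0,0,0} = 1
G(12) = mex{1,0,0} = 2
G(13) = mex{1,1,0} = 2
G(14) = mex{1,1,0} = 2
G(15) = mex{1,1,1} = 0
G(16) = mex{1,1,1} = 0
G(17) = mex{1,1,1} = 0
G(18) = mex{2,1,1} = 0
G(19) = mex{2,2,1} = 0
G(20) = mex{2,2,1} = 0
G(21) = mex{0,2,2} = 1
G(22) = mex{0,0,2} = 1
G(23) = mex{0,0,2} = 1
G(24) = mex{0,0,0} = 1
G(25) = mex{0,0,0} = 1
G(26) = mex{0,0,0} = 1
G(27) = mex{1,0,0} = 2
G(28) = mex{1,1,0} = 2
G(29) = mex{1,1,0} = 2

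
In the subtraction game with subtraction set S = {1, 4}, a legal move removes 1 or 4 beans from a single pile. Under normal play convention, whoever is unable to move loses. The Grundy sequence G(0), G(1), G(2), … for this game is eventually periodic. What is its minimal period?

n :  0  1  2  3  4  5  6  7  8  9 10 11 12 13 14
G :  0  1  0  1  2  0  1  0  1  2  0  1  0  1  2
G(n+5) = G(n) holds for n = 0,…,3 (a full window of length max(S) = 4), so the sequence is purely periodic with period 5.

5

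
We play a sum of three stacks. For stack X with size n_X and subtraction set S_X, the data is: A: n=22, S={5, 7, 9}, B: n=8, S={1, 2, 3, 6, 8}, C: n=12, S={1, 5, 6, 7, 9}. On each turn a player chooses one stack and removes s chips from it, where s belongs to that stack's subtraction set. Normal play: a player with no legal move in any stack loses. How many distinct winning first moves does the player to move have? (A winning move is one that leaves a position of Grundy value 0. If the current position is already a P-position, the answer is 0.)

1

Stack A, S = {5, 7, 9}:
G(0) = 0
G(1) = mex{} = 0
G(2) = mex{} = 0
G(3) = mex{} = 0
G(4) = mex{} = 0
G(5) = mex{0} = 1
G(6) = mex{0} = 1
G(7) = mex{0,0} = 1
G(8) = mex{0,0} = 1
G(9) = mex{0,0,0} = 1
G(10) = mex{1,0,0} = 2
G(11) = mex{1,0,0} = 2
G(12) = mex{1,1,0} = 2
G(13) = mex{1,1,0} = 2
G(14) = mex{1,1,1} = 0
G(15) = mex{2,1,1} = 0
G(16) = mex{2,1,1} = 0
G(17) = mex{2,2,1} = 0
G(18) = mex{2,2,1} = 0
G(19) = mex{0,2,2} = 1
G(20) = mex{0,2,2} = 1
G(21) = mex{0,0,2} = 1
G(22) = mex{0,0,2} = 1
G_A(22) = 1.
Stack B, S = {1, 2, 3, 6, 8}:
G(0) = 0
G(1) = mex{0} = 1
G(2) = mex{1,0} = 2
G(3) = mex{2,1,0} = 3
G(4) = mex{3,2,1} = 0
G(5) = mex{0,3,2} = 1
G(6) = mex{1,0,3,0} = 2
G(7) = mex{2,1,0,1} = 3
G(8) = mex{3,2,1,2,0} = 4
G_B(8) = 4.
Stack C, S = {1, 5, 6, 7, 9}:
n :  0  1  2  3  4  5  6  7  8  9 10 11 12
G :  0  1  0  1  0  1  2  3  2  3  2  3  0
G_C(12) = 0.
Combined Grundy value = 1 ⊕ 4 ⊕ 0 = 5.
A winning move leaves total XOR = 0, i.e. changes one component's Grundy value g to g ⊕ X where X is the current total.
Stack A: need g' = 1⊕5 = 4. Options: 22−5→G=0, 22−7→G=0, 22−9→G=2. Hits: 0.
Stack B: need g' = 4⊕5 = 1. Options: 8−1→G=3, 8−2→G=2, 8−3→G=1, 8−6→G=2, 8−8→G=0. Hits: 1.
Stack C: need g' = 0⊕5 = 5. Options: 12−1→G=3, 12−5→G=3, 12−6→G=2, 12−7→G=1, 12−9→G=1. Hits: 0.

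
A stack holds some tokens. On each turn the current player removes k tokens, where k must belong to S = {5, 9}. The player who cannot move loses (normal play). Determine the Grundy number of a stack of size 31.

G(0) = 0
G(1) = mex{} = 0
G(2) = mex{} = 0
G(3) = mex{} = 0
G(4) = mex{} = 0
G(5) = mex{0} = 1
G(6) = mex{0} = 1
G(7) = mex{0} = 1
G(8) = mex{0} = 1
G(9) = mex{0,0} = 1
G(10) = mex{1,0} = 2
G(11) = mex{1,0} = 2
G(12) = mex{1,0} = 2
G(13) = mex{1,0} = 2
G(14) = mex{1,1} = 0
G(15) = mex{2,1} = 0
G(16) = mex{2,1} = 0
G(17) = mex{2,1} = 0
G(18) = mex{2,1} = 0
G(19) = mex{0,2} = 1
G(20) = mex{0,2} = 1
G(21) = mex{0,2} = 1
G(22) = mex{0,2} = 1
G(23) = mex{0,0} = 1
G(24) = mex{1,0} = 2
G(25) = mex{1,0} = 2
G(26) = mex{1,0} = 2
G(27) = mex{1,0} = 2
G(28) = mex{1,1} = 0
G(29) = mex{2,1} = 0
G(30) = mex{2,1} = 0
G(31) = mex{2,1} = 0

0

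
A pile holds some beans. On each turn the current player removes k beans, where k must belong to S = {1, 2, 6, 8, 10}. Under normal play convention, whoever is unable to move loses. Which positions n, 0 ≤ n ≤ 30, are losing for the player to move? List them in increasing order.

n :  0  1  2  3  4  5  6  7  8  9 10 11 12 13 14 15 16 17 18 19 20 21 22 23 24 25 26 27 28 29 30
G :  0  1  2  0  1  2  3  0  1  2  3  4  0  1  2  3  0  1  2  0  1  2  3  0  1  2  3  4  0  1  2
P-positions are exactly the n with G(n) = 0.

0, 3, 7, 12, 16, 19, 23, 28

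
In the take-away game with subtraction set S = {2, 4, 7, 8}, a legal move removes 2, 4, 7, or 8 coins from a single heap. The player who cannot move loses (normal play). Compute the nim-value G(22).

G(0) = 0
G(1) = mex{} = 0
G(2) = mex{0} = 1
G(3) = mex{0} = 1
G(4) = mex{1,0} = 2
G(5) = mex{1,0} = 2
G(6) = mex{2,1} = 0
G(7) = mex{2,1,0} = 3
G(8) = mex{0,2,0,0} = 1
G(9) = mex{3,2,1,0} = 4
G(10) = mex{1,0,1,1} = 2
G(11) = mex{4,3,2,1} = 0
G(12) = mex{2,1,2,2} = 0
G(13) = mex{0,4,0,2} = 1
G(14) = mex{0,2,3,0} = 1
G(15) = mex{1,0,1,3} = 2
G(16) = mex{1,0,4,1} = 2
G(17) = mex{2,1,2,4} = 0
G(18) = mex{2,1,0,2} = 3
G(19) = mex{0,2,0,0} = 1
G(20) = mex{3,2,1,0} = 4
G(21) = mex{1,0,1,1} = 2
G(22) = mex{4,3,2,1} = 0

0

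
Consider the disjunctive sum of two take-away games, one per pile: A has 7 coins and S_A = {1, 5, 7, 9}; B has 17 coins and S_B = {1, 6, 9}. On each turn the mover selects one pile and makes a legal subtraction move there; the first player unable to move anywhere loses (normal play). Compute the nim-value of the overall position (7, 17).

1

Pile A, S = {1, 5, 7, 9}:
G(0) = 0
G(1) = mex{0} = 1
G(2) = mex{1} = 0
G(3) = mex{0} = 1
G(4) = mex{1} = 0
G(5) = mex{0,0} = 1
G(6) = mex{1,1} = 0
G(7) = mex{0,0,0} = 1
G_A(7) = 1.
Pile B, S = {1, 6, 9}:
G(0) = 0
G(1) = mex{0} = 1
G(2) = mex{1} = 0
G(3) = mex{0} = 1
G(4) = mex{1} = 0
G(5) = mex{0} = 1
G(6) = mex{1,0} = 2
G(7) = mex{2,1} = 0
G(8) = mex{0,0} = 1
G(9) = mex{1,1,0} = 2
G(10) = mex{2,0,1} = 3
G(11) = mex{3,1,0} = 2
G(12) = mex{2,2,1} = 0
G(13) = mex{0,0,0} = 1
G(14) = mex{1,1,1} = 0
G(15) = mex{0,2,2} = 1
G(16) = mex{1,3,0} = 2
G(17) = mex{2,2,1} = 0
G_B(17) = 0.
Combined Grundy value = 1 ⊕ 0 = 1.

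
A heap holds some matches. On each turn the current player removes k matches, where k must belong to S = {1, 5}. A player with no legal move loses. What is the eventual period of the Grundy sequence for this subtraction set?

G(0) = 0
G(1) = mex{0} = 1
G(2) = mex{1} = 0
G(3) = mex{0} = 1
G(4) = mex{1} = 0
G(5) = mex{0,0} = 1
G(6) = mex{1,1} = 0
G(7) = mex{0,0} = 1
G(8) = mex{1,1} = 0
G(9) = mex{0,0} = 1
G(10) = mex{1,1} = 0
G(11) = mex{0,0} = 1
G(12) = mex{1,1} = 0
G(13) = mex{0,0} = 1
G(14) = mex{1,1} = 0
G(n+2) = G(n) holds for n = 0,…,4 (a full window of length max(S) = 5), so the sequence is purely periodic with period 2.

2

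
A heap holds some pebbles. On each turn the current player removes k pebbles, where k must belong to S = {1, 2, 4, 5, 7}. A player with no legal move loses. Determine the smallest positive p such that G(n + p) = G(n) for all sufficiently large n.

3

G(0) = 0
G(1) = mex{0} = 1
G(2) = mex{1,0} = 2
G(3) = mex{2,1} = 0
G(4) = mex{0,2,0} = 1
G(5) = mex{1,0,1,0} = 2
G(6) = mex{2,1,2,1} = 0
G(7) = mex{0,2,0,2,0} = 1
G(8) = mex{1,0,1,0,1} = 2
G(9) = mex{2,1,2,1,2} = 0
G(10) = mex{0,2,0,2,0} = 1
G(11) = mex{1,0,1,0,1} = 2
G(12) = mex{2,1,2,1,2} = 0
G(13) = mex{0,2,0,2,0} = 1
G(14) = mex{1,0,1,0,1} = 2
G(n+3) = G(n) holds for n = 0,…,6 (a full window of length max(S) = 7), so the sequence is purely periodic with period 3.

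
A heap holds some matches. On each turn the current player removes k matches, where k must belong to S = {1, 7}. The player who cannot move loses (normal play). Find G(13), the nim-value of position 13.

1

n :  0  1  2  3  4  5  6  7  8  9 10 11 12 13
G :  0  1  0  1  0  1  0  1  0  1  0  1  0  1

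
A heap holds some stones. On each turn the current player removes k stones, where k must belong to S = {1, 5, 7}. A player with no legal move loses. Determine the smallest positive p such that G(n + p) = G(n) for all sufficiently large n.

n :  0  1  2  3  4  5  6  7  8  9 10 11 12 13 14
G :  0  1  0  1  0  1  0  1  0  1  0  1  0  1  0
G(n+2) = G(n) holds for n = 0,…,6 (a full window of length max(S) = 7), so the sequence is purely periodic with period 2.

2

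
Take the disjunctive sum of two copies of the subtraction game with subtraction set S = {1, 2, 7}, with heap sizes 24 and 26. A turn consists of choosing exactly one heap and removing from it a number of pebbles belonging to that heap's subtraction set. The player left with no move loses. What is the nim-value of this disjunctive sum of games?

All heaps use S = {1, 2, 7}:
G(0) = 0
G(1) = mex{0} = 1
G(2) = mex{1,0} = 2
G(3) = mex{2,1} = 0
G(4) = mex{0,2} = 1
G(5) = mex{1,0} = 2
G(6) = mex{2,1} = 0
G(7) = mex{0,2,0} = 1
G(8) = mex{1,0,1} = 2
G(9) = mex{2,1,2} = 0
G(10) = mex{0,2,0} = 1
G(11) = mex{1,0,1} = 2
G(12) = mex{2,1,2} = 0
G(13) = mex{0,2,0} = 1
G(14) = mex{1,0,1} = 2
G(15) = mex{2,1,2} = 0
G(16) = mex{0,2,0} = 1
G(17) = mex{1,0,1} = 2
G(18) = mex{2,1,2} = 0
G(19) = mex{0,2,0} = 1
G(20) = mex{1,0,1} = 2
G(21) = mex{2,1,2} = 0
G(22) = mex{0,2,0} = 1
G(23) = mex{1,0,1} = 2
G(24) = mex{2,1,2} = 0
G(25) = mex{0,2,0} = 1
G(26) = mex{1,0,1} = 2
Heap A: G(24) = 0.
Heap B: G(26) = 2.
Combined Grundy value = 0 ⊕ 2 = 2.

2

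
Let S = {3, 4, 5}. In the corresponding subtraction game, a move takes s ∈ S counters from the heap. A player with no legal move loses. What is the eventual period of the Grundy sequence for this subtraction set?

8

n :  0  1  2  3  4  5  6  7  8  9 10 11 12 13 14 15 16 17
G :  0  0  0  1  1  1  2  2  0  0  0  1  1  1  2  2  0  0
G(n+8) = G(n) holds for n = 0,…,4 (a full window of length max(S) = 5), so the sequence is purely periodic with period 8.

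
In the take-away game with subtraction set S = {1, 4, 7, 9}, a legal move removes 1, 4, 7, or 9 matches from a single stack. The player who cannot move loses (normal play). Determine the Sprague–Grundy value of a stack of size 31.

G(0) = 0
G(1) = mex{0} = 1
G(2) = mex{1} = 0
G(3) = mex{0} = 1
G(4) = mex{1,0} = 2
G(5) = mex{2,1} = 0
G(6) = mex{0,0} = 1
G(7) = mex{1,1,0} = 2
G(8) = mex{2,2,1} = 0
G(9) = mex{0,0,0,0} = 1
G(10) = mex{1,1,1,1} = 0
G(11) = mex{0,2,2,0} = 1
G(12) = mex{1,0,0,1} = 2
G(13) = mex{2,1,1,2} = 0
G(14) = mex{0,0,2,0} = 1
G(15) = mex{1,1,0,1} = 2
G(16) = mex{2,2,1,2} = 0
G(17) = mex{0,0,0,0} = 1
G(18) = mex{1,1,1,1} = 0
G(19) = mex{0,2,2,0} = 1
G(20) = mex{1,0,0,1} = 2
G(21) = mex{2,1,1,2} = 0
G(22) = mex{0,0,2,0} = 1
G(23) = mex{1,1,0,1} = 2
G(24) = mex{2,2,1,2} = 0
G(25) = mex{0,0,0,0} = 1
G(26) = mex{1,1,1,1} = 0
G(27) = mex{0,2,2,0} = 1
G(28) = mex{1,0,0,1} = 2
G(29) = mex{2,1,1,2} = 0
G(30) = mex{0,0,2,0} = 1
G(31) = mex{1,1,0,1} = 2

2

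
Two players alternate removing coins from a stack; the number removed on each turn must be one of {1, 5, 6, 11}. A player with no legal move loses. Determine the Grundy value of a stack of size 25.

1

n :  0  1  2  3  4  5  6  7  8  9 10 11 12 13 14 15 16 17 18 19 20 21 22 23 24 25
G :  0  1  0  1  0  1  2  3  2  3  2  3  0  1  0  1  0  1  2  3  2  3  2  3  0  1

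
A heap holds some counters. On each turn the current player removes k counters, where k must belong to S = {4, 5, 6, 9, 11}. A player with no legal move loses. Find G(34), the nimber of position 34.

1

G(0) = 0
G(1) = mex{} = 0
G(2) = mex{} = 0
G(3) = mex{} = 0
G(4) = mex{0} = 1
G(5) = mex{0,0} = 1
G(6) = mex{0,0,0} = 1
G(7) = mex{0,0,0} = 1
G(8) = mex{1,0,0} = 2
G(9) = mex{1,1,0,0} = 2
G(10) = mex{1,1,1,0} = 2
G(11) = mex{1,1,1,0,0} = 2
G(12) = mex{2,1,1,0,0} = 3
G(13) = mex{2,2,1,1,0} = 3
G(14) = mex{2,2,2,1,0} = 3
G(15) = mex{2,2,2,1,1} = 0
G(16) = mex{3,2,2,1,1} = 0
G(17) = mex{3,3,2,2,1} = 0
G(18) = mex{3,3,3,2,1} = 0
G(19) = mex{0,3,3,2,2} = 1
G(20) = mex{0,0,3,2,2} = 1
G(21) = mex{0,0,0,3,2} = 1
G(22) = mex{0,0,0,3,2} = 1
G(23) = mex{1,0,0,3,3} = 2
G(24) = mex{1,1,0,0,3} = 2
G(25) = mex{1,1,1,0,3} = 2
G(26) = mex{1,1,1,0,0} = 2
G(27) = mex{2,1,1,0,0} = 3
G(28) = mex{2,2,1,1,0} = 3
G(29) = mex{2,2,2,1,0} = 3
G(30) = mex{2,2,2,1,1} = 0
G(31) = mex{3,2,2,1,1} = 0
G(32) = mex{3,3,2,2,1} = 0
G(33) = mex{3,3,3,2,1} = 0
G(34) = mex{0,3,3,2,2} = 1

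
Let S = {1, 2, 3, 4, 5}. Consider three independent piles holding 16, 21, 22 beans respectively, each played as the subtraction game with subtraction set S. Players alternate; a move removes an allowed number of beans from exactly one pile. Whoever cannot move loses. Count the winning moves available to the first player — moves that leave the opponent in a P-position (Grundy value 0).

1

All piles use S = {1, 2, 3, 4, 5}:
n :  0  1  2  3  4  5  6  7  8  9 10 11 12 13 14 15 16 17 18 19 20 21 22
G :  0  1  2  3  4  5  0  1  2  3  4  5  0  1  2  3  4  5  0  1  2  3  4
Pile A: G(16) = 4.
Pile B: G(21) = 3.
Pile C: G(22) = 4.
Combined Grundy value = 4 ⊕ 3 ⊕ 4 = 3.
A winning move leaves total XOR = 0, i.e. changes one component's Grundy value g to g ⊕ X where X is the current total.
Pile A: need g' = 4⊕3 = 7. Options: 16−1→G=3, 16−2→G=2, 16−3→G=1, 16−4→G=0, 16−5→G=5. Hits: 0.
Pile B: need g' = 3⊕3 = 0. Options: 21−1→G=2, 21−2→G=1, 21−3→G=0, 21−4→G=5, 21−5→G=4. Hits: 1.
Pile C: need g' = 4⊕3 = 7. Options: 22−1→G=3, 22−2→G=2, 22−3→G=1, 22−4→G=0, 22−5→G=5. Hits: 0.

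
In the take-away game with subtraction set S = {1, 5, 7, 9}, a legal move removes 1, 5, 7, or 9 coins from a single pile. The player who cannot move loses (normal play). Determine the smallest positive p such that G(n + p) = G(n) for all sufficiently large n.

n :  0  1  2  3  4  5  6  7  8  9 10 11 12 13 14
G :  0  1  0  1  0  1  0  1  0  1  0  1  0  1  0
G(n+2) = G(n) holds for n = 0,…,8 (a full window of length max(S) = 9), so the sequence is purely periodic with period 2.

2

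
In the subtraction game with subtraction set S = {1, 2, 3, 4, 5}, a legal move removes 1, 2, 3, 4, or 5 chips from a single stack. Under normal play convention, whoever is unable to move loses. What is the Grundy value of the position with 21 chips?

3

n :  0  1  2  3  4  5  6  7  8  9 10 11 12 13 14 15 16 17 18 19 20 21
G :  0  1  2  3  4  5  0  1  2  3  4  5  0  1  2  3  4  5  0  1  2  3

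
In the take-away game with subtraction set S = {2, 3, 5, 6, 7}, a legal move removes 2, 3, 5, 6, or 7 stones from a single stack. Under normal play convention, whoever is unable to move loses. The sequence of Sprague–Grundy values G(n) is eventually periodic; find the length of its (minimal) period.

n :  0  1  2  3  4  5  6  7  8  9 10 11 12 13 14 15 16 17 18 19
G :  0  0  1  1  2  2  3  3  4  0  0  1  1  2  2  3  3  4  0  0
G(n+9) = G(n) holds for n = 0,…,6 (a full window of length max(S) = 7), so the sequence is purely periodic with period 9.

9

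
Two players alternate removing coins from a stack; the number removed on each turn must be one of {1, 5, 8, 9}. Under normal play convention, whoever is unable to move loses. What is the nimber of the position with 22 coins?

G(0) = 0
G(1) = mex{0} = 1
G(2) = mex{1} = 0
G(3) = mex{0} = 1
G(4) = mex{1} = 0
G(5) = mex{0,0} = 1
G(6) = mex{1,1} = 0
G(7) = mex{0,0} = 1
G(8) = mex{1,1,0} = 2
G(9) = mex{2,0,1,0} = 3
G(10) = mex{3,1,0,1} = 2
G(11) = mex{2,0,1,0} = 3
G(12) = mex{3,1,0,1} = 2
G(13) = mex{2,2,1,0} = 3
G(14) = mex{3,3,0,1} = 2
G(15) = mex{2,2,1,0} = 3
G(16) = mex{3,3,2,1} = 0
G(17) = mex{0,2,3,2} = 1
G(18) = mex{1,3,2,3} = 0
G(19) = mex{0,2,3,2} = 1
G(20) = mex{1,3,2,3} = 0
G(21) = mex{0,0,3,2} = 1
G(22) = mex{1,1,2,3} = 0

0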